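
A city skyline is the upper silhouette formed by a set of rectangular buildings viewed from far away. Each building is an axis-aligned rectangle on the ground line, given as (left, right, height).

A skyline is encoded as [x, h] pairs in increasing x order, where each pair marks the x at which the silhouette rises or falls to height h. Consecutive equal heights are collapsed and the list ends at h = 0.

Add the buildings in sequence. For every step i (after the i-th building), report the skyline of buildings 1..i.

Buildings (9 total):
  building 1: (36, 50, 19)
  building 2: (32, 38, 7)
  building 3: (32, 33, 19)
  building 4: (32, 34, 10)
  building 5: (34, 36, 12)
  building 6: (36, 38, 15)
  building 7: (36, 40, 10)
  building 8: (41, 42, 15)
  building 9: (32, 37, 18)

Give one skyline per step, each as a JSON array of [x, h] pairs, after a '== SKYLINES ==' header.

== SKYLINES ==
[[36,19],[50,0]]
[[32,7],[36,19],[50,0]]
[[32,19],[33,7],[36,19],[50,0]]
[[32,19],[33,10],[34,7],[36,19],[50,0]]
[[32,19],[33,10],[34,12],[36,19],[50,0]]
[[32,19],[33,10],[34,12],[36,19],[50,0]]
[[32,19],[33,10],[34,12],[36,19],[50,0]]
[[32,19],[33,10],[34,12],[36,19],[50,0]]
[[32,19],[33,18],[36,19],[50,0]]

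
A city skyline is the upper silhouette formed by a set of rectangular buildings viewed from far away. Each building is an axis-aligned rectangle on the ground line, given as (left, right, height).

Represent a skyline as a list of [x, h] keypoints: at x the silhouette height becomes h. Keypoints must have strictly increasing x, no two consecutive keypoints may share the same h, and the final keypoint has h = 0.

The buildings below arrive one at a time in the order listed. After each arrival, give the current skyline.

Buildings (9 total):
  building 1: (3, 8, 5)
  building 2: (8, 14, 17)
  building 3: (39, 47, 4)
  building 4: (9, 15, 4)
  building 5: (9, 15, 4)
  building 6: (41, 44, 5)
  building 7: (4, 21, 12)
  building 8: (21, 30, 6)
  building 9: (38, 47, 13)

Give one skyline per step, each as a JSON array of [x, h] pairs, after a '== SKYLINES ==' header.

== SKYLINES ==
[[3,5],[8,0]]
[[3,5],[8,17],[14,0]]
[[3,5],[8,17],[14,0],[39,4],[47,0]]
[[3,5],[8,17],[14,4],[15,0],[39,4],[47,0]]
[[3,5],[8,17],[14,4],[15,0],[39,4],[47,0]]
[[3,5],[8,17],[14,4],[15,0],[39,4],[41,5],[44,4],[47,0]]
[[3,5],[4,12],[8,17],[14,12],[21,0],[39,4],[41,5],[44,4],[47,0]]
[[3,5],[4,12],[8,17],[14,12],[21,6],[30,0],[39,4],[41,5],[44,4],[47,0]]
[[3,5],[4,12],[8,17],[14,12],[21,6],[30,0],[38,13],[47,0]]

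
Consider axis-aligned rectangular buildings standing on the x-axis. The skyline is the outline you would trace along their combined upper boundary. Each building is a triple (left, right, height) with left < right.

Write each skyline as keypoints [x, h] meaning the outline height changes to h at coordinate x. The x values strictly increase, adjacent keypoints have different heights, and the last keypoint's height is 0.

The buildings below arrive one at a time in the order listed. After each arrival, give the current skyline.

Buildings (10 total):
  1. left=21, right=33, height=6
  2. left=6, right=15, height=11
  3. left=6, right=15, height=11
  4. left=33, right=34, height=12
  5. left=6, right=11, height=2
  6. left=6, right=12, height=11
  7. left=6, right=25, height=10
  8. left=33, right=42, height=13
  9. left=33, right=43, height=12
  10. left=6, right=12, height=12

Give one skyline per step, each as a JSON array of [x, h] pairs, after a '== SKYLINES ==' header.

== SKYLINES ==
[[21,6],[33,0]]
[[6,11],[15,0],[21,6],[33,0]]
[[6,11],[15,0],[21,6],[33,0]]
[[6,11],[15,0],[21,6],[33,12],[34,0]]
[[6,11],[15,0],[21,6],[33,12],[34,0]]
[[6,11],[15,0],[21,6],[33,12],[34,0]]
[[6,11],[15,10],[25,6],[33,12],[34,0]]
[[6,11],[15,10],[25,6],[33,13],[42,0]]
[[6,11],[15,10],[25,6],[33,13],[42,12],[43,0]]
[[6,12],[12,11],[15,10],[25,6],[33,13],[42,12],[43,0]]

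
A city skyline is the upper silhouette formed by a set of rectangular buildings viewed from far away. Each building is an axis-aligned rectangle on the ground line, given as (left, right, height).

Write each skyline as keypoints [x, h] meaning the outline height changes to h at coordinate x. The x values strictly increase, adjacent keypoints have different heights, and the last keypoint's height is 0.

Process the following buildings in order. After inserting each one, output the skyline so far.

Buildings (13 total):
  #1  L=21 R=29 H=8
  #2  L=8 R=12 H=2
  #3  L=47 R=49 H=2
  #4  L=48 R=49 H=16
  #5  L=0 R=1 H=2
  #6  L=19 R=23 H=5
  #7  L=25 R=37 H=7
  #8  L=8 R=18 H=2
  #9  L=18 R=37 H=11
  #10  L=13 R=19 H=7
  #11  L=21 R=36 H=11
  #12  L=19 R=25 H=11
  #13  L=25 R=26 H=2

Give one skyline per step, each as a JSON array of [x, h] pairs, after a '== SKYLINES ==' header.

== SKYLINES ==
[[21,8],[29,0]]
[[8,2],[12,0],[21,8],[29,0]]
[[8,2],[12,0],[21,8],[29,0],[47,2],[49,0]]
[[8,2],[12,0],[21,8],[29,0],[47,2],[48,16],[49,0]]
[[0,2],[1,0],[8,2],[12,0],[21,8],[29,0],[47,2],[48,16],[49,0]]
[[0,2],[1,0],[8,2],[12,0],[19,5],[21,8],[29,0],[47,2],[48,16],[49,0]]
[[0,2],[1,0],[8,2],[12,0],[19,5],[21,8],[29,7],[37,0],[47,2],[48,16],[49,0]]
[[0,2],[1,0],[8,2],[18,0],[19,5],[21,8],[29,7],[37,0],[47,2],[48,16],[49,0]]
[[0,2],[1,0],[8,2],[18,11],[37,0],[47,2],[48,16],[49,0]]
[[0,2],[1,0],[8,2],[13,7],[18,11],[37,0],[47,2],[48,16],[49,0]]
[[0,2],[1,0],[8,2],[13,7],[18,11],[37,0],[47,2],[48,16],[49,0]]
[[0,2],[1,0],[8,2],[13,7],[18,11],[37,0],[47,2],[48,16],[49,0]]
[[0,2],[1,0],[8,2],[13,7],[18,11],[37,0],[47,2],[48,16],[49,0]]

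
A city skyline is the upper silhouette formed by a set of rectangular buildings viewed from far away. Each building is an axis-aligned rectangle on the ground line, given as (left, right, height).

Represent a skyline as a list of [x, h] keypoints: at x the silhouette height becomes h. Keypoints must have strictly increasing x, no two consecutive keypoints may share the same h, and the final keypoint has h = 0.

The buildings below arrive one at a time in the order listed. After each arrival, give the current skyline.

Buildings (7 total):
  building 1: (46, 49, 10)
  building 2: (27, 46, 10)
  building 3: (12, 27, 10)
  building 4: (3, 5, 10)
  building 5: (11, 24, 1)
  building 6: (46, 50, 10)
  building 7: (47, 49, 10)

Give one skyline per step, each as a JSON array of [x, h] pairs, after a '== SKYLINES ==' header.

== SKYLINES ==
[[46,10],[49,0]]
[[27,10],[49,0]]
[[12,10],[49,0]]
[[3,10],[5,0],[12,10],[49,0]]
[[3,10],[5,0],[11,1],[12,10],[49,0]]
[[3,10],[5,0],[11,1],[12,10],[50,0]]
[[3,10],[5,0],[11,1],[12,10],[50,0]]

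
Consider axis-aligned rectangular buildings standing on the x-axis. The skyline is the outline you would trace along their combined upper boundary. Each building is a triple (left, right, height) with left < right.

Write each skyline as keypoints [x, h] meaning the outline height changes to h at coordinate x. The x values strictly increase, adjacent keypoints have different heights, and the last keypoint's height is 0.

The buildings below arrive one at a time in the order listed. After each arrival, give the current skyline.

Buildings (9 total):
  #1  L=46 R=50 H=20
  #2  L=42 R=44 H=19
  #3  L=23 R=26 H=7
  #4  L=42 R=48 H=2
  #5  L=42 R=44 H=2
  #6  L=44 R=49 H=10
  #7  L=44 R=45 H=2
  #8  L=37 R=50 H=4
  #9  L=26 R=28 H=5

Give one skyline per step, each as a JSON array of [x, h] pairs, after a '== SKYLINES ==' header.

== SKYLINES ==
[[46,20],[50,0]]
[[42,19],[44,0],[46,20],[50,0]]
[[23,7],[26,0],[42,19],[44,0],[46,20],[50,0]]
[[23,7],[26,0],[42,19],[44,2],[46,20],[50,0]]
[[23,7],[26,0],[42,19],[44,2],[46,20],[50,0]]
[[23,7],[26,0],[42,19],[44,10],[46,20],[50,0]]
[[23,7],[26,0],[42,19],[44,10],[46,20],[50,0]]
[[23,7],[26,0],[37,4],[42,19],[44,10],[46,20],[50,0]]
[[23,7],[26,5],[28,0],[37,4],[42,19],[44,10],[46,20],[50,0]]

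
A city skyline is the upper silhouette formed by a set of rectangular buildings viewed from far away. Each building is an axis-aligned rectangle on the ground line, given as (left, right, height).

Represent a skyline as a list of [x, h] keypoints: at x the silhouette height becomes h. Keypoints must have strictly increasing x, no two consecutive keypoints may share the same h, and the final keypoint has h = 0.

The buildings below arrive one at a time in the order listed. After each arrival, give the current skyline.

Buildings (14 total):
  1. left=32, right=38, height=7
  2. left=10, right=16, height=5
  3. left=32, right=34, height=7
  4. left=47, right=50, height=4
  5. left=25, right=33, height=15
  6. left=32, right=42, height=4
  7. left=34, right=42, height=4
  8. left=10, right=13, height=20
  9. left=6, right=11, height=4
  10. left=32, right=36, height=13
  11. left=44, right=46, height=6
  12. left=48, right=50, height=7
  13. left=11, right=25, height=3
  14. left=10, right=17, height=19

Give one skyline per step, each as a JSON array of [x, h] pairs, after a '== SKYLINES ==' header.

== SKYLINES ==
[[32,7],[38,0]]
[[10,5],[16,0],[32,7],[38,0]]
[[10,5],[16,0],[32,7],[38,0]]
[[10,5],[16,0],[32,7],[38,0],[47,4],[50,0]]
[[10,5],[16,0],[25,15],[33,7],[38,0],[47,4],[50,0]]
[[10,5],[16,0],[25,15],[33,7],[38,4],[42,0],[47,4],[50,0]]
[[10,5],[16,0],[25,15],[33,7],[38,4],[42,0],[47,4],[50,0]]
[[10,20],[13,5],[16,0],[25,15],[33,7],[38,4],[42,0],[47,4],[50,0]]
[[6,4],[10,20],[13,5],[16,0],[25,15],[33,7],[38,4],[42,0],[47,4],[50,0]]
[[6,4],[10,20],[13,5],[16,0],[25,15],[33,13],[36,7],[38,4],[42,0],[47,4],[50,0]]
[[6,4],[10,20],[13,5],[16,0],[25,15],[33,13],[36,7],[38,4],[42,0],[44,6],[46,0],[47,4],[50,0]]
[[6,4],[10,20],[13,5],[16,0],[25,15],[33,13],[36,7],[38,4],[42,0],[44,6],[46,0],[47,4],[48,7],[50,0]]
[[6,4],[10,20],[13,5],[16,3],[25,15],[33,13],[36,7],[38,4],[42,0],[44,6],[46,0],[47,4],[48,7],[50,0]]
[[6,4],[10,20],[13,19],[17,3],[25,15],[33,13],[36,7],[38,4],[42,0],[44,6],[46,0],[47,4],[48,7],[50,0]]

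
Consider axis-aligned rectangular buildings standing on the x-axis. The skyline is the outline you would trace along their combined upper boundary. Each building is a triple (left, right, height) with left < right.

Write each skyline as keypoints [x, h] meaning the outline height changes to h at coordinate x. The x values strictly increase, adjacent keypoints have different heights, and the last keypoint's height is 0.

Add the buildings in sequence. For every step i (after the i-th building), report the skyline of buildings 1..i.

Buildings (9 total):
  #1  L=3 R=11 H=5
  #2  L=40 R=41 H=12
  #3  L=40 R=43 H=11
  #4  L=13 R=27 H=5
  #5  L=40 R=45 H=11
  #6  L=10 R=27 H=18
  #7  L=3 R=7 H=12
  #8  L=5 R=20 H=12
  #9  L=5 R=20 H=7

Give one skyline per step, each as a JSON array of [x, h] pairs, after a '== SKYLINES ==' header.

== SKYLINES ==
[[3,5],[11,0]]
[[3,5],[11,0],[40,12],[41,0]]
[[3,5],[11,0],[40,12],[41,11],[43,0]]
[[3,5],[11,0],[13,5],[27,0],[40,12],[41,11],[43,0]]
[[3,5],[11,0],[13,5],[27,0],[40,12],[41,11],[45,0]]
[[3,5],[10,18],[27,0],[40,12],[41,11],[45,0]]
[[3,12],[7,5],[10,18],[27,0],[40,12],[41,11],[45,0]]
[[3,12],[10,18],[27,0],[40,12],[41,11],[45,0]]
[[3,12],[10,18],[27,0],[40,12],[41,11],[45,0]]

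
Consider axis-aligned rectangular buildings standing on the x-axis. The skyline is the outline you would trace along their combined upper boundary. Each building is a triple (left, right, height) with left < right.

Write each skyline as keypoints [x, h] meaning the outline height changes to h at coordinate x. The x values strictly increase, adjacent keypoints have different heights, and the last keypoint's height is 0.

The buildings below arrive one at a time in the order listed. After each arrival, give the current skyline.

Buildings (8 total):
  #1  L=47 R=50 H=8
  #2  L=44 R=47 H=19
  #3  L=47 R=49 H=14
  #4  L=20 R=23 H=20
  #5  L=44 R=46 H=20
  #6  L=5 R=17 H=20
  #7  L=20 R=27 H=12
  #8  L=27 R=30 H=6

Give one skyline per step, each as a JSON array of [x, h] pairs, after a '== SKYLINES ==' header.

== SKYLINES ==
[[47,8],[50,0]]
[[44,19],[47,8],[50,0]]
[[44,19],[47,14],[49,8],[50,0]]
[[20,20],[23,0],[44,19],[47,14],[49,8],[50,0]]
[[20,20],[23,0],[44,20],[46,19],[47,14],[49,8],[50,0]]
[[5,20],[17,0],[20,20],[23,0],[44,20],[46,19],[47,14],[49,8],[50,0]]
[[5,20],[17,0],[20,20],[23,12],[27,0],[44,20],[46,19],[47,14],[49,8],[50,0]]
[[5,20],[17,0],[20,20],[23,12],[27,6],[30,0],[44,20],[46,19],[47,14],[49,8],[50,0]]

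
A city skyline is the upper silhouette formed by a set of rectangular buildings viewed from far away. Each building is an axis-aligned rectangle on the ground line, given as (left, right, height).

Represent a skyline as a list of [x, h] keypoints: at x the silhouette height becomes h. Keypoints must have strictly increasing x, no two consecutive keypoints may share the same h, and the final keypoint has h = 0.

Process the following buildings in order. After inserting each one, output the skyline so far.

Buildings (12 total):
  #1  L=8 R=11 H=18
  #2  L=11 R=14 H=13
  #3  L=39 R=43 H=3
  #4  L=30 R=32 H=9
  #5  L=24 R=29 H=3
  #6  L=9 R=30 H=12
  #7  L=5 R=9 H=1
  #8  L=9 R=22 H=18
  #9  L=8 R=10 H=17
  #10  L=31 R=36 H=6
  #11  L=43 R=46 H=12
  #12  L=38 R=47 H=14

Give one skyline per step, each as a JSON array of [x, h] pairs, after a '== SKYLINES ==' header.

== SKYLINES ==
[[8,18],[11,0]]
[[8,18],[11,13],[14,0]]
[[8,18],[11,13],[14,0],[39,3],[43,0]]
[[8,18],[11,13],[14,0],[30,9],[32,0],[39,3],[43,0]]
[[8,18],[11,13],[14,0],[24,3],[29,0],[30,9],[32,0],[39,3],[43,0]]
[[8,18],[11,13],[14,12],[30,9],[32,0],[39,3],[43,0]]
[[5,1],[8,18],[11,13],[14,12],[30,9],[32,0],[39,3],[43,0]]
[[5,1],[8,18],[22,12],[30,9],[32,0],[39,3],[43,0]]
[[5,1],[8,18],[22,12],[30,9],[32,0],[39,3],[43,0]]
[[5,1],[8,18],[22,12],[30,9],[32,6],[36,0],[39,3],[43,0]]
[[5,1],[8,18],[22,12],[30,9],[32,6],[36,0],[39,3],[43,12],[46,0]]
[[5,1],[8,18],[22,12],[30,9],[32,6],[36,0],[38,14],[47,0]]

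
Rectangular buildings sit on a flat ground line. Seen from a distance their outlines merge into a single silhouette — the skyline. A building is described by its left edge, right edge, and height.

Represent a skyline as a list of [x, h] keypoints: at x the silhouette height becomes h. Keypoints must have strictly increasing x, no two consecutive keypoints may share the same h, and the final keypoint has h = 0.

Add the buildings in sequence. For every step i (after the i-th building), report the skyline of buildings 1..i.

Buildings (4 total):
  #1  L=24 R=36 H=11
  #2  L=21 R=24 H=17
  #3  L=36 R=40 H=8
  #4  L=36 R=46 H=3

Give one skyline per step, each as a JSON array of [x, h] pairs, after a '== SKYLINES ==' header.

== SKYLINES ==
[[24,11],[36,0]]
[[21,17],[24,11],[36,0]]
[[21,17],[24,11],[36,8],[40,0]]
[[21,17],[24,11],[36,8],[40,3],[46,0]]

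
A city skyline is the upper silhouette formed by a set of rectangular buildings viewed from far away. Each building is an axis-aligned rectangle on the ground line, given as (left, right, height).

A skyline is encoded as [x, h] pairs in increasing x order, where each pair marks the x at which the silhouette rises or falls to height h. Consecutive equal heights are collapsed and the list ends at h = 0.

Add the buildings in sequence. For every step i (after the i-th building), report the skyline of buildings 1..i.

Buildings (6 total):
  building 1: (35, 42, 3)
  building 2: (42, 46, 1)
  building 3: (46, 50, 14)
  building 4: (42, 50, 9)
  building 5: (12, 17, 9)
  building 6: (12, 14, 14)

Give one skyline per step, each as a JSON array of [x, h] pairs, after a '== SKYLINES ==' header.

== SKYLINES ==
[[35,3],[42,0]]
[[35,3],[42,1],[46,0]]
[[35,3],[42,1],[46,14],[50,0]]
[[35,3],[42,9],[46,14],[50,0]]
[[12,9],[17,0],[35,3],[42,9],[46,14],[50,0]]
[[12,14],[14,9],[17,0],[35,3],[42,9],[46,14],[50,0]]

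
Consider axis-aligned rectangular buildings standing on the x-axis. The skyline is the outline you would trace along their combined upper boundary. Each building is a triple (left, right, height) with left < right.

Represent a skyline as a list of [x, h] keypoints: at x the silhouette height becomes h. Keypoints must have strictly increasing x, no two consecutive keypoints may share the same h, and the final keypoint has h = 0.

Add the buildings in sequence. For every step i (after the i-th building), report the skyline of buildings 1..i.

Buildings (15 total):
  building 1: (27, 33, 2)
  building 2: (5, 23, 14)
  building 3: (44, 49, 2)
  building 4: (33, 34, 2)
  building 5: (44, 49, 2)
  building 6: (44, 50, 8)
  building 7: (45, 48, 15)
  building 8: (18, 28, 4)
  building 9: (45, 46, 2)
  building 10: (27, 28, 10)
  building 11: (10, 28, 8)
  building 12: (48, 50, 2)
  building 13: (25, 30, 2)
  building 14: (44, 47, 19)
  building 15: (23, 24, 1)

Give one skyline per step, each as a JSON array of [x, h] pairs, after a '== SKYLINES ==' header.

== SKYLINES ==
[[27,2],[33,0]]
[[5,14],[23,0],[27,2],[33,0]]
[[5,14],[23,0],[27,2],[33,0],[44,2],[49,0]]
[[5,14],[23,0],[27,2],[34,0],[44,2],[49,0]]
[[5,14],[23,0],[27,2],[34,0],[44,2],[49,0]]
[[5,14],[23,0],[27,2],[34,0],[44,8],[50,0]]
[[5,14],[23,0],[27,2],[34,0],[44,8],[45,15],[48,8],[50,0]]
[[5,14],[23,4],[28,2],[34,0],[44,8],[45,15],[48,8],[50,0]]
[[5,14],[23,4],[28,2],[34,0],[44,8],[45,15],[48,8],[50,0]]
[[5,14],[23,4],[27,10],[28,2],[34,0],[44,8],[45,15],[48,8],[50,0]]
[[5,14],[23,8],[27,10],[28,2],[34,0],[44,8],[45,15],[48,8],[50,0]]
[[5,14],[23,8],[27,10],[28,2],[34,0],[44,8],[45,15],[48,8],[50,0]]
[[5,14],[23,8],[27,10],[28,2],[34,0],[44,8],[45,15],[48,8],[50,0]]
[[5,14],[23,8],[27,10],[28,2],[34,0],[44,19],[47,15],[48,8],[50,0]]
[[5,14],[23,8],[27,10],[28,2],[34,0],[44,19],[47,15],[48,8],[50,0]]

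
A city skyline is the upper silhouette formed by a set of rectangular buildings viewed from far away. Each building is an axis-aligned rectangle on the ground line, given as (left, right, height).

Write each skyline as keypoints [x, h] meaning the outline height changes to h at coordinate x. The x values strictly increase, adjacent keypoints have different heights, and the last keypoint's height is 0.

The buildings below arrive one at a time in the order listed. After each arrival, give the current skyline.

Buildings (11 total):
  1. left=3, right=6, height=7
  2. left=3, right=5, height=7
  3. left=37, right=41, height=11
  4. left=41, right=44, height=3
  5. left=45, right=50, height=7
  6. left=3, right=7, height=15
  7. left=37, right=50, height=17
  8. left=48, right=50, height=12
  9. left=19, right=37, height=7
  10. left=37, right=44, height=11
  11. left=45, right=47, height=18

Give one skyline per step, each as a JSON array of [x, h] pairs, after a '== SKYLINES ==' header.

== SKYLINES ==
[[3,7],[6,0]]
[[3,7],[6,0]]
[[3,7],[6,0],[37,11],[41,0]]
[[3,7],[6,0],[37,11],[41,3],[44,0]]
[[3,7],[6,0],[37,11],[41,3],[44,0],[45,7],[50,0]]
[[3,15],[7,0],[37,11],[41,3],[44,0],[45,7],[50,0]]
[[3,15],[7,0],[37,17],[50,0]]
[[3,15],[7,0],[37,17],[50,0]]
[[3,15],[7,0],[19,7],[37,17],[50,0]]
[[3,15],[7,0],[19,7],[37,17],[50,0]]
[[3,15],[7,0],[19,7],[37,17],[45,18],[47,17],[50,0]]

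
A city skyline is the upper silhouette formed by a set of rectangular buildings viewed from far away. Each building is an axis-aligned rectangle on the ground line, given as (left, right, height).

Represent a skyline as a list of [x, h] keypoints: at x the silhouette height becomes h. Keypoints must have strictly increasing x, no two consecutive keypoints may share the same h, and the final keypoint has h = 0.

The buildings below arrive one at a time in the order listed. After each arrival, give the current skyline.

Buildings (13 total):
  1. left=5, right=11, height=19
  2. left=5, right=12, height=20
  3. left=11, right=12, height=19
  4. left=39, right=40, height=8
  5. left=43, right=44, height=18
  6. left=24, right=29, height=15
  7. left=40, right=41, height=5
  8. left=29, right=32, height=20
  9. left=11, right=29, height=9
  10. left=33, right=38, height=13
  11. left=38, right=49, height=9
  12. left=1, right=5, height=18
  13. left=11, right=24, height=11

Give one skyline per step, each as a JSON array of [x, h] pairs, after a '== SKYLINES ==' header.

== SKYLINES ==
[[5,19],[11,0]]
[[5,20],[12,0]]
[[5,20],[12,0]]
[[5,20],[12,0],[39,8],[40,0]]
[[5,20],[12,0],[39,8],[40,0],[43,18],[44,0]]
[[5,20],[12,0],[24,15],[29,0],[39,8],[40,0],[43,18],[44,0]]
[[5,20],[12,0],[24,15],[29,0],[39,8],[40,5],[41,0],[43,18],[44,0]]
[[5,20],[12,0],[24,15],[29,20],[32,0],[39,8],[40,5],[41,0],[43,18],[44,0]]
[[5,20],[12,9],[24,15],[29,20],[32,0],[39,8],[40,5],[41,0],[43,18],[44,0]]
[[5,20],[12,9],[24,15],[29,20],[32,0],[33,13],[38,0],[39,8],[40,5],[41,0],[43,18],[44,0]]
[[5,20],[12,9],[24,15],[29,20],[32,0],[33,13],[38,9],[43,18],[44,9],[49,0]]
[[1,18],[5,20],[12,9],[24,15],[29,20],[32,0],[33,13],[38,9],[43,18],[44,9],[49,0]]
[[1,18],[5,20],[12,11],[24,15],[29,20],[32,0],[33,13],[38,9],[43,18],[44,9],[49,0]]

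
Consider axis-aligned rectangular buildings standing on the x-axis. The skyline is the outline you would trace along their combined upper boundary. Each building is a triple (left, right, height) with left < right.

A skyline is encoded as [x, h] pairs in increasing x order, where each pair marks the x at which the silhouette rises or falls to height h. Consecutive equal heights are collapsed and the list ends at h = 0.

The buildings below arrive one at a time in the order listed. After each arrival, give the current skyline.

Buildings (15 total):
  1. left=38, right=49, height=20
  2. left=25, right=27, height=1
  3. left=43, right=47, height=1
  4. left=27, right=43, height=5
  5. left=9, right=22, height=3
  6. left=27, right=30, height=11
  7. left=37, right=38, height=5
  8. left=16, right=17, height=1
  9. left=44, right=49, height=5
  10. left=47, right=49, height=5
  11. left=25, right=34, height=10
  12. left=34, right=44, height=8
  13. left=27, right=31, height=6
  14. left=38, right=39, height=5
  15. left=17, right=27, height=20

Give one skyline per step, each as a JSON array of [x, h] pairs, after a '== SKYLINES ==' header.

== SKYLINES ==
[[38,20],[49,0]]
[[25,1],[27,0],[38,20],[49,0]]
[[25,1],[27,0],[38,20],[49,0]]
[[25,1],[27,5],[38,20],[49,0]]
[[9,3],[22,0],[25,1],[27,5],[38,20],[49,0]]
[[9,3],[22,0],[25,1],[27,11],[30,5],[38,20],[49,0]]
[[9,3],[22,0],[25,1],[27,11],[30,5],[38,20],[49,0]]
[[9,3],[22,0],[25,1],[27,11],[30,5],[38,20],[49,0]]
[[9,3],[22,0],[25,1],[27,11],[30,5],[38,20],[49,0]]
[[9,3],[22,0],[25,1],[27,11],[30,5],[38,20],[49,0]]
[[9,3],[22,0],[25,10],[27,11],[30,10],[34,5],[38,20],[49,0]]
[[9,3],[22,0],[25,10],[27,11],[30,10],[34,8],[38,20],[49,0]]
[[9,3],[22,0],[25,10],[27,11],[30,10],[34,8],[38,20],[49,0]]
[[9,3],[22,0],[25,10],[27,11],[30,10],[34,8],[38,20],[49,0]]
[[9,3],[17,20],[27,11],[30,10],[34,8],[38,20],[49,0]]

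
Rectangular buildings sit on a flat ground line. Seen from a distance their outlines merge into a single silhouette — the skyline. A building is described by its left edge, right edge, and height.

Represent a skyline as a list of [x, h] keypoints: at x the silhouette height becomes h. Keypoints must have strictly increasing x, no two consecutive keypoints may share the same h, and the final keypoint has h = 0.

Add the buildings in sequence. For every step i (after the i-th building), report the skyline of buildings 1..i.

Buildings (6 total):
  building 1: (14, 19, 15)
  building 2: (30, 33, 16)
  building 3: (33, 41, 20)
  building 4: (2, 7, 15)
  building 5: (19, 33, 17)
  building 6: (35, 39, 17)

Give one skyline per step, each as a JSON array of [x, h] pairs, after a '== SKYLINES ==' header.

== SKYLINES ==
[[14,15],[19,0]]
[[14,15],[19,0],[30,16],[33,0]]
[[14,15],[19,0],[30,16],[33,20],[41,0]]
[[2,15],[7,0],[14,15],[19,0],[30,16],[33,20],[41,0]]
[[2,15],[7,0],[14,15],[19,17],[33,20],[41,0]]
[[2,15],[7,0],[14,15],[19,17],[33,20],[41,0]]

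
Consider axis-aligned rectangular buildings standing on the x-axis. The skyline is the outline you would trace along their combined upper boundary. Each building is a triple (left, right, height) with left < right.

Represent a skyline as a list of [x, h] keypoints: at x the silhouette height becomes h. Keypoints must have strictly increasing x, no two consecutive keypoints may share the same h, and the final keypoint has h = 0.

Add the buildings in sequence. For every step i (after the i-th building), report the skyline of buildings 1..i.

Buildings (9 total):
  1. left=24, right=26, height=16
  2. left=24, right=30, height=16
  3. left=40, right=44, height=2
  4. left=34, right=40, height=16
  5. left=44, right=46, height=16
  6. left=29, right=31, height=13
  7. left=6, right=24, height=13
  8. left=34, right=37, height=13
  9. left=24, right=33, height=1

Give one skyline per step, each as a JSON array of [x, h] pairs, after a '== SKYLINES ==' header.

== SKYLINES ==
[[24,16],[26,0]]
[[24,16],[30,0]]
[[24,16],[30,0],[40,2],[44,0]]
[[24,16],[30,0],[34,16],[40,2],[44,0]]
[[24,16],[30,0],[34,16],[40,2],[44,16],[46,0]]
[[24,16],[30,13],[31,0],[34,16],[40,2],[44,16],[46,0]]
[[6,13],[24,16],[30,13],[31,0],[34,16],[40,2],[44,16],[46,0]]
[[6,13],[24,16],[30,13],[31,0],[34,16],[40,2],[44,16],[46,0]]
[[6,13],[24,16],[30,13],[31,1],[33,0],[34,16],[40,2],[44,16],[46,0]]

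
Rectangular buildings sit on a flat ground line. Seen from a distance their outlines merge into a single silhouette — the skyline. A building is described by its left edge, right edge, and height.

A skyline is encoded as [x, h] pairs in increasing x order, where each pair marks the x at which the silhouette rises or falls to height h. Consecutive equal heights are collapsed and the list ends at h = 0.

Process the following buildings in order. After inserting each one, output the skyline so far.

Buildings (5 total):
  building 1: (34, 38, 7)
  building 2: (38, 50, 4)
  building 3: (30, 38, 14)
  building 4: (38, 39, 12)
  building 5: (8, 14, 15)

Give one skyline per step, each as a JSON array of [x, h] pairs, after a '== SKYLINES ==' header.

== SKYLINES ==
[[34,7],[38,0]]
[[34,7],[38,4],[50,0]]
[[30,14],[38,4],[50,0]]
[[30,14],[38,12],[39,4],[50,0]]
[[8,15],[14,0],[30,14],[38,12],[39,4],[50,0]]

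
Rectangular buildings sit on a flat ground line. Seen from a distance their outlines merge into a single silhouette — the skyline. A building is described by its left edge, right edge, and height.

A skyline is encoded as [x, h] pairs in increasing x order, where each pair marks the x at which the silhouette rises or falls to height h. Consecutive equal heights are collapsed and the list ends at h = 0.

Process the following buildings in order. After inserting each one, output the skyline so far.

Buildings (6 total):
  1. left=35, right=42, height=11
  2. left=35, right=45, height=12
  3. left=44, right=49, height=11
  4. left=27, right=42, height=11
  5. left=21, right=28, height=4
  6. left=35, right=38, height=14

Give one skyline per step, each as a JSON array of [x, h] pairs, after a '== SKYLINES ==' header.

== SKYLINES ==
[[35,11],[42,0]]
[[35,12],[45,0]]
[[35,12],[45,11],[49,0]]
[[27,11],[35,12],[45,11],[49,0]]
[[21,4],[27,11],[35,12],[45,11],[49,0]]
[[21,4],[27,11],[35,14],[38,12],[45,11],[49,0]]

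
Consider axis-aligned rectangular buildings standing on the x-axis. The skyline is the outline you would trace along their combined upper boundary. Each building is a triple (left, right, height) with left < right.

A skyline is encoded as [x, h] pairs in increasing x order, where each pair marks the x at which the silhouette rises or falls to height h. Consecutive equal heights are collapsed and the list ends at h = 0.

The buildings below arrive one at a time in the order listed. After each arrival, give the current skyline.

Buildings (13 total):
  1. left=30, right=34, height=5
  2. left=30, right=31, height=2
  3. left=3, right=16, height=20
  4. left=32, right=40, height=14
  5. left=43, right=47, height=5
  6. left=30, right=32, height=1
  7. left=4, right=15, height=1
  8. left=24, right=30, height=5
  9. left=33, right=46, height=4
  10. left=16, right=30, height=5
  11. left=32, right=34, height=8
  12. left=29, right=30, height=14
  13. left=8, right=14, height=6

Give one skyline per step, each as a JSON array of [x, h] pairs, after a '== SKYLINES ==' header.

== SKYLINES ==
[[30,5],[34,0]]
[[30,5],[34,0]]
[[3,20],[16,0],[30,5],[34,0]]
[[3,20],[16,0],[30,5],[32,14],[40,0]]
[[3,20],[16,0],[30,5],[32,14],[40,0],[43,5],[47,0]]
[[3,20],[16,0],[30,5],[32,14],[40,0],[43,5],[47,0]]
[[3,20],[16,0],[30,5],[32,14],[40,0],[43,5],[47,0]]
[[3,20],[16,0],[24,5],[32,14],[40,0],[43,5],[47,0]]
[[3,20],[16,0],[24,5],[32,14],[40,4],[43,5],[47,0]]
[[3,20],[16,5],[32,14],[40,4],[43,5],[47,0]]
[[3,20],[16,5],[32,14],[40,4],[43,5],[47,0]]
[[3,20],[16,5],[29,14],[30,5],[32,14],[40,4],[43,5],[47,0]]
[[3,20],[16,5],[29,14],[30,5],[32,14],[40,4],[43,5],[47,0]]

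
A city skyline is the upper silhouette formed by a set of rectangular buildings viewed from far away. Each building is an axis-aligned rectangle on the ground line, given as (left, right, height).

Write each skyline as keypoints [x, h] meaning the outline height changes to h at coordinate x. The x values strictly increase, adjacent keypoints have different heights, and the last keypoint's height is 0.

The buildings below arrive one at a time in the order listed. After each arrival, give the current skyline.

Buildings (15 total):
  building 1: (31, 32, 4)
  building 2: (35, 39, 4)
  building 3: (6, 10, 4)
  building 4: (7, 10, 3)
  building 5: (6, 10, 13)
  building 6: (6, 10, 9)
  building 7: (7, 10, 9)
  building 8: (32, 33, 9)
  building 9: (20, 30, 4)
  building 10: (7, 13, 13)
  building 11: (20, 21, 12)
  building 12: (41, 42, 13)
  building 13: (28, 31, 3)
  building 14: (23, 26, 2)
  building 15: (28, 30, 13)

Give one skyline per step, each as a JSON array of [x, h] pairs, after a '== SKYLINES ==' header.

== SKYLINES ==
[[31,4],[32,0]]
[[31,4],[32,0],[35,4],[39,0]]
[[6,4],[10,0],[31,4],[32,0],[35,4],[39,0]]
[[6,4],[10,0],[31,4],[32,0],[35,4],[39,0]]
[[6,13],[10,0],[31,4],[32,0],[35,4],[39,0]]
[[6,13],[10,0],[31,4],[32,0],[35,4],[39,0]]
[[6,13],[10,0],[31,4],[32,0],[35,4],[39,0]]
[[6,13],[10,0],[31,4],[32,9],[33,0],[35,4],[39,0]]
[[6,13],[10,0],[20,4],[30,0],[31,4],[32,9],[33,0],[35,4],[39,0]]
[[6,13],[13,0],[20,4],[30,0],[31,4],[32,9],[33,0],[35,4],[39,0]]
[[6,13],[13,0],[20,12],[21,4],[30,0],[31,4],[32,9],[33,0],[35,4],[39,0]]
[[6,13],[13,0],[20,12],[21,4],[30,0],[31,4],[32,9],[33,0],[35,4],[39,0],[41,13],[42,0]]
[[6,13],[13,0],[20,12],[21,4],[30,3],[31,4],[32,9],[33,0],[35,4],[39,0],[41,13],[42,0]]
[[6,13],[13,0],[20,12],[21,4],[30,3],[31,4],[32,9],[33,0],[35,4],[39,0],[41,13],[42,0]]
[[6,13],[13,0],[20,12],[21,4],[28,13],[30,3],[31,4],[32,9],[33,0],[35,4],[39,0],[41,13],[42,0]]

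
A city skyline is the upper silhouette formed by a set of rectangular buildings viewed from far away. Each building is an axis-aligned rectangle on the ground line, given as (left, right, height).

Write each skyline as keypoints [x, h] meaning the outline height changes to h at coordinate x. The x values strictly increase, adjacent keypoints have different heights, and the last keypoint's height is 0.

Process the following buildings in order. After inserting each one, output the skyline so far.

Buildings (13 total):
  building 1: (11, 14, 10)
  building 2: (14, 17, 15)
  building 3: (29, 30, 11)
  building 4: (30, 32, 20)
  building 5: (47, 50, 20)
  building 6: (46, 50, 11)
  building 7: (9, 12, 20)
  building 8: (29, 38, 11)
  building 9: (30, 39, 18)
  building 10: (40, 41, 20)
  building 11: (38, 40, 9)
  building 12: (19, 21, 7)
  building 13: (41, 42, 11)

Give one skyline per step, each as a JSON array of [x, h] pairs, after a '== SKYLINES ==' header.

== SKYLINES ==
[[11,10],[14,0]]
[[11,10],[14,15],[17,0]]
[[11,10],[14,15],[17,0],[29,11],[30,0]]
[[11,10],[14,15],[17,0],[29,11],[30,20],[32,0]]
[[11,10],[14,15],[17,0],[29,11],[30,20],[32,0],[47,20],[50,0]]
[[11,10],[14,15],[17,0],[29,11],[30,20],[32,0],[46,11],[47,20],[50,0]]
[[9,20],[12,10],[14,15],[17,0],[29,11],[30,20],[32,0],[46,11],[47,20],[50,0]]
[[9,20],[12,10],[14,15],[17,0],[29,11],[30,20],[32,11],[38,0],[46,11],[47,20],[50,0]]
[[9,20],[12,10],[14,15],[17,0],[29,11],[30,20],[32,18],[39,0],[46,11],[47,20],[50,0]]
[[9,20],[12,10],[14,15],[17,0],[29,11],[30,20],[32,18],[39,0],[40,20],[41,0],[46,11],[47,20],[50,0]]
[[9,20],[12,10],[14,15],[17,0],[29,11],[30,20],[32,18],[39,9],[40,20],[41,0],[46,11],[47,20],[50,0]]
[[9,20],[12,10],[14,15],[17,0],[19,7],[21,0],[29,11],[30,20],[32,18],[39,9],[40,20],[41,0],[46,11],[47,20],[50,0]]
[[9,20],[12,10],[14,15],[17,0],[19,7],[21,0],[29,11],[30,20],[32,18],[39,9],[40,20],[41,11],[42,0],[46,11],[47,20],[50,0]]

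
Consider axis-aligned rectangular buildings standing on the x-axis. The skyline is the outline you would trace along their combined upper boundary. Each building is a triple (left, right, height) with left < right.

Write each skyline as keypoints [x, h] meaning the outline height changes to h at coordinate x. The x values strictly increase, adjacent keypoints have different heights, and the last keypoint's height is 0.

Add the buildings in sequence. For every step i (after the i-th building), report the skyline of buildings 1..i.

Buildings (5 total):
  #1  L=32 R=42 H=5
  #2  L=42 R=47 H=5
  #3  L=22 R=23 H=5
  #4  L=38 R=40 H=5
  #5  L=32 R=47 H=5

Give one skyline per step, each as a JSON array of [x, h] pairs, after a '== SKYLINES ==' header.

== SKYLINES ==
[[32,5],[42,0]]
[[32,5],[47,0]]
[[22,5],[23,0],[32,5],[47,0]]
[[22,5],[23,0],[32,5],[47,0]]
[[22,5],[23,0],[32,5],[47,0]]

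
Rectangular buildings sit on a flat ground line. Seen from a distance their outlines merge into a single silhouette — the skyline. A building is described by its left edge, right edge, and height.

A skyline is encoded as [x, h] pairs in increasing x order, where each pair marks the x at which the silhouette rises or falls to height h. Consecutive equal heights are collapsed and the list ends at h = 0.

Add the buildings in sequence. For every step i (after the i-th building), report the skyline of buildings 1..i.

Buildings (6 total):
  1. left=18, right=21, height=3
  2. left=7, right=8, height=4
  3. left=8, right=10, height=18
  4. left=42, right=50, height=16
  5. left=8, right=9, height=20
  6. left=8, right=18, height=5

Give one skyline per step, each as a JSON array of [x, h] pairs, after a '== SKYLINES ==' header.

== SKYLINES ==
[[18,3],[21,0]]
[[7,4],[8,0],[18,3],[21,0]]
[[7,4],[8,18],[10,0],[18,3],[21,0]]
[[7,4],[8,18],[10,0],[18,3],[21,0],[42,16],[50,0]]
[[7,4],[8,20],[9,18],[10,0],[18,3],[21,0],[42,16],[50,0]]
[[7,4],[8,20],[9,18],[10,5],[18,3],[21,0],[42,16],[50,0]]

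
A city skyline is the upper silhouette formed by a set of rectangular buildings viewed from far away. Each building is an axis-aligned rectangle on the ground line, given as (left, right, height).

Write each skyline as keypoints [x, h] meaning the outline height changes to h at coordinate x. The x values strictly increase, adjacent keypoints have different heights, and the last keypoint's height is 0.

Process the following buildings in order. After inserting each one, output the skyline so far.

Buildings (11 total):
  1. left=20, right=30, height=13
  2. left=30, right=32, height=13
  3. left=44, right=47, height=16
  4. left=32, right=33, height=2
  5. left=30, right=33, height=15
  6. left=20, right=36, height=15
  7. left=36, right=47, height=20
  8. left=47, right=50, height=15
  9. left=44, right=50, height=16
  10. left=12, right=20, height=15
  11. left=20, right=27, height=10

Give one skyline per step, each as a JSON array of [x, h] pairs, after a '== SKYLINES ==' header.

== SKYLINES ==
[[20,13],[30,0]]
[[20,13],[32,0]]
[[20,13],[32,0],[44,16],[47,0]]
[[20,13],[32,2],[33,0],[44,16],[47,0]]
[[20,13],[30,15],[33,0],[44,16],[47,0]]
[[20,15],[36,0],[44,16],[47,0]]
[[20,15],[36,20],[47,0]]
[[20,15],[36,20],[47,15],[50,0]]
[[20,15],[36,20],[47,16],[50,0]]
[[12,15],[36,20],[47,16],[50,0]]
[[12,15],[36,20],[47,16],[50,0]]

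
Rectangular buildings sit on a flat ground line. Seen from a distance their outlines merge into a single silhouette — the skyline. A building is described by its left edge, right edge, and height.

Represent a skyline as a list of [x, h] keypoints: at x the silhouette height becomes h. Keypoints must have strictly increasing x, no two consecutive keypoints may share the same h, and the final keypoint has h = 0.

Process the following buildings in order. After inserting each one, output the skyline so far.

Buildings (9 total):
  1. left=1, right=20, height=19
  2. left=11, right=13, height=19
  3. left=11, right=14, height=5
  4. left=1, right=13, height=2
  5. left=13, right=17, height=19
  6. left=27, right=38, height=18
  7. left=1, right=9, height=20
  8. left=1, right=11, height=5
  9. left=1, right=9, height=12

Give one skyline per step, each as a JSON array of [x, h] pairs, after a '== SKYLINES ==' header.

== SKYLINES ==
[[1,19],[20,0]]
[[1,19],[20,0]]
[[1,19],[20,0]]
[[1,19],[20,0]]
[[1,19],[20,0]]
[[1,19],[20,0],[27,18],[38,0]]
[[1,20],[9,19],[20,0],[27,18],[38,0]]
[[1,20],[9,19],[20,0],[27,18],[38,0]]
[[1,20],[9,19],[20,0],[27,18],[38,0]]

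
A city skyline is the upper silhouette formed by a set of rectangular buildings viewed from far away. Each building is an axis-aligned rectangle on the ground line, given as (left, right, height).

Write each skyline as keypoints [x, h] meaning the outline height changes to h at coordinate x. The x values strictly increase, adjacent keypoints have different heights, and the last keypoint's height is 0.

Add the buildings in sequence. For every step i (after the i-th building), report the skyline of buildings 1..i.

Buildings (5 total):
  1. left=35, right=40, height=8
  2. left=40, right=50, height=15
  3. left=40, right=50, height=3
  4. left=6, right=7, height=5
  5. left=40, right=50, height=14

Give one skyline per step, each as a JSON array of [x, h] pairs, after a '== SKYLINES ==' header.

== SKYLINES ==
[[35,8],[40,0]]
[[35,8],[40,15],[50,0]]
[[35,8],[40,15],[50,0]]
[[6,5],[7,0],[35,8],[40,15],[50,0]]
[[6,5],[7,0],[35,8],[40,15],[50,0]]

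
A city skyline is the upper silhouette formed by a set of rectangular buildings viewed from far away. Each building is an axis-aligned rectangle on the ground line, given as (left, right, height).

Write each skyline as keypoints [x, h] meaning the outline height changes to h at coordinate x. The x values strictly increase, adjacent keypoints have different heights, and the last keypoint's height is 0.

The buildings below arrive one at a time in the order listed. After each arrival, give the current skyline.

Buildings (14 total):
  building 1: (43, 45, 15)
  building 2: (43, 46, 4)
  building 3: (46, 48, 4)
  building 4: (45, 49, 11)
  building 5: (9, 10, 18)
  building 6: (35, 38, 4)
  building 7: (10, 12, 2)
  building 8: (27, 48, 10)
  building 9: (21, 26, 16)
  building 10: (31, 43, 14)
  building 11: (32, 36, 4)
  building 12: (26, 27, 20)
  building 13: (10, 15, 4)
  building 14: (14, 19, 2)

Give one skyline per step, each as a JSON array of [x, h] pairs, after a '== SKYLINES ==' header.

== SKYLINES ==
[[43,15],[45,0]]
[[43,15],[45,4],[46,0]]
[[43,15],[45,4],[48,0]]
[[43,15],[45,11],[49,0]]
[[9,18],[10,0],[43,15],[45,11],[49,0]]
[[9,18],[10,0],[35,4],[38,0],[43,15],[45,11],[49,0]]
[[9,18],[10,2],[12,0],[35,4],[38,0],[43,15],[45,11],[49,0]]
[[9,18],[10,2],[12,0],[27,10],[43,15],[45,11],[49,0]]
[[9,18],[10,2],[12,0],[21,16],[26,0],[27,10],[43,15],[45,11],[49,0]]
[[9,18],[10,2],[12,0],[21,16],[26,0],[27,10],[31,14],[43,15],[45,11],[49,0]]
[[9,18],[10,2],[12,0],[21,16],[26,0],[27,10],[31,14],[43,15],[45,11],[49,0]]
[[9,18],[10,2],[12,0],[21,16],[26,20],[27,10],[31,14],[43,15],[45,11],[49,0]]
[[9,18],[10,4],[15,0],[21,16],[26,20],[27,10],[31,14],[43,15],[45,11],[49,0]]
[[9,18],[10,4],[15,2],[19,0],[21,16],[26,20],[27,10],[31,14],[43,15],[45,11],[49,0]]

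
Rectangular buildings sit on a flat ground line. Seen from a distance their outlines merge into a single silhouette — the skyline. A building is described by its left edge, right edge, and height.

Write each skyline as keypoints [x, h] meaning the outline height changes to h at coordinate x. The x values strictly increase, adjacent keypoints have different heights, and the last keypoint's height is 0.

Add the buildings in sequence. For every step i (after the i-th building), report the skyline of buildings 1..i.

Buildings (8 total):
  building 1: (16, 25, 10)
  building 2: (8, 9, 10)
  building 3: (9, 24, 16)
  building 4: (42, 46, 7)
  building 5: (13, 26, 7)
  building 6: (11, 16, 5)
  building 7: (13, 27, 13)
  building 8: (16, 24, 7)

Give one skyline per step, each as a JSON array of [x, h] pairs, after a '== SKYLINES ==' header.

== SKYLINES ==
[[16,10],[25,0]]
[[8,10],[9,0],[16,10],[25,0]]
[[8,10],[9,16],[24,10],[25,0]]
[[8,10],[9,16],[24,10],[25,0],[42,7],[46,0]]
[[8,10],[9,16],[24,10],[25,7],[26,0],[42,7],[46,0]]
[[8,10],[9,16],[24,10],[25,7],[26,0],[42,7],[46,0]]
[[8,10],[9,16],[24,13],[27,0],[42,7],[46,0]]
[[8,10],[9,16],[24,13],[27,0],[42,7],[46,0]]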